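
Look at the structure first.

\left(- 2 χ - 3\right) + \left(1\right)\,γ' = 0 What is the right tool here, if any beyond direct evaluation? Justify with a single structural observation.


Diagnosis: no special technique — with γ absent the equation is not coupled at all: direct integration in χ.


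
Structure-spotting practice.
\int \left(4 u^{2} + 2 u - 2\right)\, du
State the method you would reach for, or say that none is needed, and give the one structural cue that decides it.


Method: no special technique — a term-by-term power-rule job in u; no substitution or rearrangement earns its keep here.


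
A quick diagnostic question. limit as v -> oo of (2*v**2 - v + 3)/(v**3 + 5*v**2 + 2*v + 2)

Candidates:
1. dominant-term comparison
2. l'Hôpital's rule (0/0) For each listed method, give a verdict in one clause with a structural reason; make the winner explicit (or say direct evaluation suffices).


Technique: dominant-term comparison — as v grows, only the highest-degree terms matter — compare leading terms and read the limit off.
- dominant-term comparison: a fit — the right tool for this form.
- l'Hôpital's rule (0/0): viewed as a single quotient this runs to ∞/∞, not the 0/0 clash this candidate addresses; an at-infinity variant of the rule would resolve it, but comparing leading growth reads the answer without differentiating.


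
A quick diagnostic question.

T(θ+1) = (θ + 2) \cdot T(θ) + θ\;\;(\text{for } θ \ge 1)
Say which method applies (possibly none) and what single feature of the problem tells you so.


Diagnosis: a summation factor — the coefficient θ + 2 drifts with the index, so no fixed root exists; normalizing by the cumulative product telescopes it.


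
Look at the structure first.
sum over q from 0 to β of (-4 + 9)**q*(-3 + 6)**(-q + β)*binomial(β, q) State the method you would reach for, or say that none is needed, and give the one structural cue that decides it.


Method: the binomial theorem — binomial coefficients against complementary powers of (-4 + 9) and (-3 + 6): recognize the binomial expansion and resum.


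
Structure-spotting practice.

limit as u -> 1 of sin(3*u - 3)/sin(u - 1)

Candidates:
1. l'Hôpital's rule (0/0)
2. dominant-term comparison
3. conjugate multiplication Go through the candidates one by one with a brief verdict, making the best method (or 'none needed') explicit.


Best approach: l'Hôpital's rule (0/0) — the 0/0 form at 1 is the signature situation for l'Hôpital's rule. A local series expansion at the point resolves it as well; the rule is the packaged version of that step.
- l'Hôpital's rule (0/0) — applies; the problem has the shape this method handles.
- dominant-term comparison — no dominant-degree comparison decides it.
- conjugate multiplication — the conjugate move applies to radical differences, which this is not.


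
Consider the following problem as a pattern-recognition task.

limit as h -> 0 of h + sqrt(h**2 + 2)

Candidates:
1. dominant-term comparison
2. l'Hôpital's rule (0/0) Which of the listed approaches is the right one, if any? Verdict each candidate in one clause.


Technique: no special technique — no denominator vanishes and nothing blows up at 0: direct substitution is the whole computation.
- dominant-term comparison — no dominant power emerges to decide the limit by degree comparison.
- l'Hôpital's rule (0/0): evaluation at the point is determinate, so the rule has nothing to repair.


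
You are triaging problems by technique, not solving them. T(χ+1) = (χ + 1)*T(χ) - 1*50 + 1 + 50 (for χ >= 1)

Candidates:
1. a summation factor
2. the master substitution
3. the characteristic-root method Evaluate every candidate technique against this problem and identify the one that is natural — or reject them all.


Verdict: a summation factor — first-order linear but the coefficient χ + 1 moves with the index — divide by the cumulative product and telescope.
- a summation factor: applicable, and directly so.
- the master substitution — no fixed divisor shrinks the index between calls.
- the characteristic-root method: the coefficients change with the index, which the root method cannot absorb.


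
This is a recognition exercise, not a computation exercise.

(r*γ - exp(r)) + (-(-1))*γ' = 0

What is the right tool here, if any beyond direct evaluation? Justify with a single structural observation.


Method: a linear integrating factor — linear in the unknown with genuine forcing: multiply through by the exponential of the integrated coefficient and the left side closes into one derivative.


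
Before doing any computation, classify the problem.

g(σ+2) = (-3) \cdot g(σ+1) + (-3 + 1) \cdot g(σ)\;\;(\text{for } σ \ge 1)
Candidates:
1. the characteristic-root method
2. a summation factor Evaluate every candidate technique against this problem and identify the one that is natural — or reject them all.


Method: the characteristic-root method — fixed numeric weights on consecutive terms and no forcing term added: the root method in its home territory.
- the characteristic-root method: applicable, and directly so.
- a summation factor: a summation factor telescopes one-step recursions; this one carries higher-order memory.


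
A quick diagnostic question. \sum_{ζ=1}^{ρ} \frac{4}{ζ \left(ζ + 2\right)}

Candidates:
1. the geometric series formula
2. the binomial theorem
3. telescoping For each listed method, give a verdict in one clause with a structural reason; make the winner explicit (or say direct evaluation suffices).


Technique: telescoping — the summand \frac{4}{ζ \left(ζ + 2\right)} decomposes into fractions whose poles differ by an integer shift — the series collapses.
- the geometric series formula: consecutive terms are not related by a fixed multiplier.
- the binomial theorem — the summand does not match any term pattern of an expanded binomial power.
- telescoping — applicable, and directly so.


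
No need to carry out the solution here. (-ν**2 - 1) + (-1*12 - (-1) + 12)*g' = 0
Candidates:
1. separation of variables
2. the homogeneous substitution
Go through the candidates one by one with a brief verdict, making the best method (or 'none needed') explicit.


Best approach: no special technique — solved for the derivative, g never appears on the right — this is a direct integration in ν, not a differential-equations problem at heart.
- separation of variables — any separation here is vacuous (nothing depends on the unknown); direct integration is the honest label.
- the homogeneous substitution — the slope changes under joint rescaling, failing the degree-zero test.


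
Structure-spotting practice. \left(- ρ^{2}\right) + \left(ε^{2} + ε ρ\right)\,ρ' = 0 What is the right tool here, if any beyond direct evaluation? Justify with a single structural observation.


Best approach: the homogeneous substitution — scaling ε and ρ together leaves the slope fixed — it depends only on ρ/ε, so substitute the ratio. Rewriting — with the variables' roles exchanged where the shape demands it — would expose a Bernoulli structure too; the homogeneous substitution simply reads the degrees directly.


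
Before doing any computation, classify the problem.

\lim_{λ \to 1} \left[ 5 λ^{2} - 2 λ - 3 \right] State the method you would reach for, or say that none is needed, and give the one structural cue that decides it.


Method: no special technique — no denominator vanishes and nothing blows up at 1: direct substitution is the whole computation.


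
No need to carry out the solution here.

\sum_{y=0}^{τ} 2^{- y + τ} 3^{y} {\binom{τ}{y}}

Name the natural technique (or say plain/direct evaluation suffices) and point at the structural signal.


Diagnosis: the binomial theorem — binomial coefficients against complementary powers of 3 and 2: recognize the binomial expansion and resum.


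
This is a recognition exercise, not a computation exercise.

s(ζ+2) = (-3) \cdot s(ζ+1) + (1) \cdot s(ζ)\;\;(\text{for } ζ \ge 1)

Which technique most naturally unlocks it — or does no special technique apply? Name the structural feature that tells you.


Method: the characteristic-root method — this is the constant-coefficient homogeneous case — the whole solution in ζ reduces to a polynomial's roots.


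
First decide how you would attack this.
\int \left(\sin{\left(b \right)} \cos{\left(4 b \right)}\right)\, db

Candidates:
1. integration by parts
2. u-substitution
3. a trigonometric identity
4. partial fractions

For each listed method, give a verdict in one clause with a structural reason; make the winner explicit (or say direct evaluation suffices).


Diagnosis: a trigonometric identity — cross-frequency products like \sin{\left(b \right)} \cos{\left(4 b \right)} are the textbook product-to-sum case — the identity converts them to directly integrable sinusoids.
- integration by parts — not the natural route: no polynomial-kernel product appears — a recursive parts reduction of the trigonometric product exists, but the identity rewrite is direct.
- u-substitution: no subexpression of the integrand pairs with its own derivative as a factor — individual terms may offer their own substitutions, but any change of variable covering the whole integral would have to be constructed from outside the expression.
- a trigonometric identity — yes — fits the structure here.
- partial fractions — there is no rational-function structure to decompose.


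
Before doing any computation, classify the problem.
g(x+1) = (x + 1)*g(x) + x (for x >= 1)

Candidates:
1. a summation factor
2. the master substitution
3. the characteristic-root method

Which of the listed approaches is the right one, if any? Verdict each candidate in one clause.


Technique: a summation factor — one-term recursion with variable weight x + 1 is solved by product normalization, not by root-finding.
- a summation factor: applies; the problem has the shape this method handles.
- the master substitution — the recursion steps by a constant offset, so exponential reindexing is pointless.
- the characteristic-root method — the coefficients vary with the index, breaking the constant-coefficient structure the method needs.


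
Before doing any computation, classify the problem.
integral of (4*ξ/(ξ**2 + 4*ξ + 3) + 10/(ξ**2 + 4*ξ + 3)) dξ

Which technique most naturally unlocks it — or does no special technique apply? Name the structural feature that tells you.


Method: partial fractions — a proper rational integrand whose denominator splits into simpler factors — decompose into partial fractions first.


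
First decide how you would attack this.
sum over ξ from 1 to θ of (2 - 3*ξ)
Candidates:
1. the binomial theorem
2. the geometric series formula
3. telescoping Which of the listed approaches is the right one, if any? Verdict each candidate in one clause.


Method: no special technique — no cancellation, no constant ratio, no binomial weights — just polynomial terms summed directly.
- the binomial theorem: no binomial coefficients pair up with complementary powers here.
- the geometric series formula — the term-to-term ratio drifts with the index — the one thing the geometric formula cannot absorb.
- telescoping — computed from the summand as displayed, the partial sums build up without the pairwise collapse telescoping exploits.


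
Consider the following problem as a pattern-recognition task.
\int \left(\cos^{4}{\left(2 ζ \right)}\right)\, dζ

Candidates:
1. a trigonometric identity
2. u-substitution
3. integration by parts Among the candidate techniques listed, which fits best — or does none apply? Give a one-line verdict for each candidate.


Diagnosis: a trigonometric identity — reduce \cos^{4}{\left(2 ζ \right)} with the power-reduction formula and the integral becomes first-degree trigonometry.
- a trigonometric identity: applies; the problem has the shape this method handles.
- u-substitution — no subexpression of the integrand serves as a whole-integral substitution inner — individual terms may offer their own, but none carries its derivative as a factor of the full integrand; a working change of variable would have to be constructed from outside the expression.
- integration by parts: not the fit here: there is no polynomial factor to ladder down — parts can still close the trigonometric product by recursion, though the identity rewrite is the direct route.


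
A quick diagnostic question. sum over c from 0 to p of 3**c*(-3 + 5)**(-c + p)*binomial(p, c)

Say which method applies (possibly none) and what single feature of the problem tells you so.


Technique: the binomial theorem — the summand is term c of a binomial expansion in 3 and (-3 + 5); the whole sum is a single power.


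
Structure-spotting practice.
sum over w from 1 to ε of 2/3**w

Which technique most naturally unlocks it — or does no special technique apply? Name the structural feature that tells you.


Technique: the geometric series formula — consecutive terms stand in a fixed index-free ratio — the geometric sum formula closes it.


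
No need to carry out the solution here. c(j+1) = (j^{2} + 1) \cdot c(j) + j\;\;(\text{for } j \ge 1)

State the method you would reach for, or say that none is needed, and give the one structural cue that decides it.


Method: a summation factor — one-term recursion with variable weight j^{2} + 1 is solved by product normalization, not by root-finding.


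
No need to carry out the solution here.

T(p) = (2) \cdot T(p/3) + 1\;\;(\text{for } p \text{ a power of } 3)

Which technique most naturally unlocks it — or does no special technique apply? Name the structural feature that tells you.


Technique: the master substitution — the argument contracts 3-fold per step: reindex p exponentially and solve the linear recurrence in the new index.


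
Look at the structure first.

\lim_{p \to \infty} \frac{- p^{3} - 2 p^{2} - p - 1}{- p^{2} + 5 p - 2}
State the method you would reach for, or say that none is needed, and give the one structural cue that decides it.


Diagnosis: dominant-term comparison — at large p only the top-degree terms survive; compare the leading terms and the limit falls out. Viewed as a single quotient this is an ∞/∞ form — an at-infinity application of l'Hôpital's rule would also resolve it; comparing leading growth reads the answer without differentiating.


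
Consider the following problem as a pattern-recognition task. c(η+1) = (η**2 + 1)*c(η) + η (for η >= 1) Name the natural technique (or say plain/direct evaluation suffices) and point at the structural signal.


Verdict: a summation factor — one step of memory with a weight η**2 + 1 that changes as the index grows — the summation-factor construction is built for this.


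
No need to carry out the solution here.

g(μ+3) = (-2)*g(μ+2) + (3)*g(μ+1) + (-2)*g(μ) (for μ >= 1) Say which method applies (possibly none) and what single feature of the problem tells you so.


Technique: the characteristic-root method — constant coefficients and linearity mean the ansatz r^μ reduces it to solving the characteristic polynomial.


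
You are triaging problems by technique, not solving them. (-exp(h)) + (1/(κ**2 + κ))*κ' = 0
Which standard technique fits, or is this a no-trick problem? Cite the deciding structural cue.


Best approach: separation of variables — the slope splits multiplicatively: exp(h) carrying all h-dependence times κ**2 + κ carrying all κ-dependence — separate and integrate. Rearranged, this also fits the Bernoulli template directly; separation reads the product structure as given.


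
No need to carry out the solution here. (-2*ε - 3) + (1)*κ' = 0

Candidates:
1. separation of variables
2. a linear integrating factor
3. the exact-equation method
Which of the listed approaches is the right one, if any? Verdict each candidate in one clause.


Method: no special technique — with κ absent the equation is not coupled at all: direct integration in ε.
- separation of variables — separation is only trivially available — with the unknown absent from the slope this is a direct integration, not a separation problem.
- a linear integrating factor — with the unknown absent the integrating factor is a formality; direct integration is the working structure.
- the exact-equation method — no dependence on the unknown anywhere: exactness is a label without content here.


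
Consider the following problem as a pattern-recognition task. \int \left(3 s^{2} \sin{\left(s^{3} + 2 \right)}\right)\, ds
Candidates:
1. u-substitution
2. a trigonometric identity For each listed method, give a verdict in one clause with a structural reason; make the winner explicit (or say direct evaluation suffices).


Method: u-substitution — viewed as a product, the integrand is a composition evaluated at s^{3} + 2 times (a constant multiple of) that inner expression's derivative, so u = s^{3} + 2 makes it elementary.
- u-substitution — yes, a natural case for it.
- a trigonometric identity — there is no trigonometric structure whose rewriting would simplify the integrand.


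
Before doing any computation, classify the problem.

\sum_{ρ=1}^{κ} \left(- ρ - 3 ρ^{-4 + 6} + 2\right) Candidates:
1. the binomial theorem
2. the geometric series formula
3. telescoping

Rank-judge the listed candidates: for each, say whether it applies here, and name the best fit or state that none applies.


Best approach: no special technique — the sum is polynomial through and through; closed forms for each power of ρ finish it directly.
- the binomial theorem — the terms do not reassemble into a binomial power.
- the geometric series formula — the ratio of consecutive terms depends on the index.
- telescoping: as presented, consecutive terms share no shifted copy to cancel against — no rewrite is on display to change that.


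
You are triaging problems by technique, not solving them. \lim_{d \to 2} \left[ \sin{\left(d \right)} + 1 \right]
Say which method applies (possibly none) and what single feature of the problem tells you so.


Verdict: no special technique — no zero denominators, no indeterminate clash at 2 — substitute and read off the value.


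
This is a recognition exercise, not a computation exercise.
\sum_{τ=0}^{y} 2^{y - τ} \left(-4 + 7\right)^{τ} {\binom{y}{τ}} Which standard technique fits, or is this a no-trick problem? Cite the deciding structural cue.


Diagnosis: the binomial theorem — binomial coefficients against complementary powers of (-4 + 7) and 2: recognize the binomial expansion and resum.


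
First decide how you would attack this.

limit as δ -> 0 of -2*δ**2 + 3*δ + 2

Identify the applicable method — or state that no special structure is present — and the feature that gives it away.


Diagnosis: no special technique — no vanishing denominator and no indeterminate clash at the point — evaluation is immediate.


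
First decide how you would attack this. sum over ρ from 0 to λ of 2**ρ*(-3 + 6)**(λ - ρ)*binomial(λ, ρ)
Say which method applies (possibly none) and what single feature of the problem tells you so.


Technique: the binomial theorem — the binomial coefficients weight matched powers of 2 and (-3 + 6), which is exactly the expansion of a binomial power.


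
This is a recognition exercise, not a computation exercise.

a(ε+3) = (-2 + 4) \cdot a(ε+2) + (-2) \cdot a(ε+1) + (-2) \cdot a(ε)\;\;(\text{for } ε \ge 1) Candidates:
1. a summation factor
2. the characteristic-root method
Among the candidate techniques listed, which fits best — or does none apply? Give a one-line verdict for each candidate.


Best approach: the characteristic-root method — constant coefficients and linearity mean the ansatz r^ε reduces it to solving the characteristic polynomial.
- a summation factor — a summation factor telescopes one-step recursions; this one carries higher-order memory.
- the characteristic-root method — yes, a natural case for it.


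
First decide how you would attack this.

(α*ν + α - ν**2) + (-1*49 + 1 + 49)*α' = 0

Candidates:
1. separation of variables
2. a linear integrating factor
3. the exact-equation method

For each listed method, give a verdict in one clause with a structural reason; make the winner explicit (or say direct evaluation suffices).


Diagnosis: a linear integrating factor — linear in the unknown with genuine forcing: multiply through by the exponential of the integrated coefficient and the left side closes into one derivative.
- separation of variables — no algebra isolates the independent variable on one side and the unknown on the other.
- a linear integrating factor — applies; the problem has the shape this method handles.
- the exact-equation method — no potential function has this form as its differential, as written.


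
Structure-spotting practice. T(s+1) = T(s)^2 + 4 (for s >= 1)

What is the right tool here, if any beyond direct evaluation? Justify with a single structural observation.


Technique: no special technique — no ansatz, no master substitution, no summation factor survives the nonlinearity here.


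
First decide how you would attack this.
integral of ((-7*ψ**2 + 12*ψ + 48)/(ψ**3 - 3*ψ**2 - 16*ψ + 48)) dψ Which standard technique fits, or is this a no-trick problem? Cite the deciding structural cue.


Verdict: partial fractions — rational integrand, reducible denominator ψ**3 - 3*ψ**2 - 16*ψ + 48: decompose first, integrate second.


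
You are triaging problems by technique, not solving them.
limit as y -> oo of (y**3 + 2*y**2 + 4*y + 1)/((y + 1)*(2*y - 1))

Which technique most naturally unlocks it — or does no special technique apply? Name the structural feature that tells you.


Method: dominant-term comparison — divide through by the highest power of y; every lower-order term dies and the dominant terms decide the limit. Viewed as a single quotient this is an ∞/∞ form — an at-infinity application of l'Hôpital's rule would also resolve it; comparing leading growth reads the answer without differentiating.


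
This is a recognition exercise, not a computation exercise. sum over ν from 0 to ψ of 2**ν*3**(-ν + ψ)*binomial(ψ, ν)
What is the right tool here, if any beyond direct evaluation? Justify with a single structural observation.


Diagnosis: the binomial theorem — the summand is term ν of a binomial expansion in 2 and 3; the whole sum is a single power.


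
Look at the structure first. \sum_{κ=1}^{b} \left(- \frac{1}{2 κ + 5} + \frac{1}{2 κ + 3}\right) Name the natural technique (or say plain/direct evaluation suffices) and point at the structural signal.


Technique: telescoping — spot the paired structure — each term adds \frac{1}{2 κ + 3} and subtracts its successor value, which the next term restores: the definition of a telescoping chain.


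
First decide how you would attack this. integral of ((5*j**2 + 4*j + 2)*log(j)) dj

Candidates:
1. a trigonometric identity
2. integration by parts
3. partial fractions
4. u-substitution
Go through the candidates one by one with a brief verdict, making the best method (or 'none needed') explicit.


Technique: integration by parts — with u = log(j) the logarithm disappears after one differentiation, leaving a power-rule integral.
- a trigonometric identity — there is no trigonometric structure at all — the integrand carries no sine or cosine to rewrite.
- integration by parts — applicable, and directly so.
- partial fractions — there is no rational-function structure to decompose.
- u-substitution: no subexpression of the integrand pairs with its own derivative as a factor — individual terms may offer their own substitutions, but any change of variable covering the whole integral would have to be constructed from outside the expression.


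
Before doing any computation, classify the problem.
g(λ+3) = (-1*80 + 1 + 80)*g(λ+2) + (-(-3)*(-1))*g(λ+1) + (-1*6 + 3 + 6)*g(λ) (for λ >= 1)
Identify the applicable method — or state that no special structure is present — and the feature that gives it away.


Technique: the characteristic-root method — constant coefficients and linearity mean the ansatz r^λ reduces it to solving the characteristic polynomial.


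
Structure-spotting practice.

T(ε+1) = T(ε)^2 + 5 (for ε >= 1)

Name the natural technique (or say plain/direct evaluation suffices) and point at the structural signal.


Method: no special technique — a nonlinear dependence on earlier terms breaks linearity, and with it every superposition-based closed form.


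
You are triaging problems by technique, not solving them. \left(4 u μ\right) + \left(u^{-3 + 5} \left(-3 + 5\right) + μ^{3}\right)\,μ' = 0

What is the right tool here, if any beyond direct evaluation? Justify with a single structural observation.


Technique: the exact-equation method — equality of cross partials is the green light — assemble the potential function term by term.


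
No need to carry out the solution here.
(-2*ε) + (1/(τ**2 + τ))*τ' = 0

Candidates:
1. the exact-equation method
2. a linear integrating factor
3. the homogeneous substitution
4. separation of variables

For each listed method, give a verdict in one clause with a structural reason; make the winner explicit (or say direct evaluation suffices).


Method: separation of variables — all dependence on the two variables factors apart, the defining separable shape. A Bernoulli rewrite would carry it as the equation stands — separating the variables needs no rearrangement either.
- the exact-equation method — any potential here is of the trivial single-variable kind; the exact method earns its name only with genuine cross terms.
- a linear integrating factor — the unknown enters nonlinearly (through a power, a denominator, or a transcendental function), which the linear integrating-factor recipe cannot absorb as-is — any repair would come from a preliminary substitution, not the factor.
- the homogeneous substitution: the ratio substitution does not collapse this equation.
- separation of variables — yes — fits the structure here.


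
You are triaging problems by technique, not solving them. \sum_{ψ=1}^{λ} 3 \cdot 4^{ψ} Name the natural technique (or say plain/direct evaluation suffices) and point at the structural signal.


Diagnosis: the geometric series formula — term-over-term division gives 4 every time — index-free ratio, geometric sum formula applies.


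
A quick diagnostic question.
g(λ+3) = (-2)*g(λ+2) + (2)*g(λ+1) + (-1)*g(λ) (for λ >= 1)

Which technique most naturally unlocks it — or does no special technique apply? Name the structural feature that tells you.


Best approach: the characteristic-root method — every coefficient is a fixed number and the forcing is zero — substitute r^λ and read off the root equation.


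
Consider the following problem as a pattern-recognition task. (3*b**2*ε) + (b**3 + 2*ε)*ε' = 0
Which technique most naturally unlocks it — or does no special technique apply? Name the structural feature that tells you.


Diagnosis: the exact-equation method — take the mixed partials of 3*b**2*ε and b**3 + 2*ε: they are equal, which certifies an exact differential.


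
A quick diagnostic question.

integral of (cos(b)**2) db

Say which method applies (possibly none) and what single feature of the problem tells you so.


Method: a trigonometric identity — even powers like cos(b)**2 never integrate directly; the half-angle identity lowers the degree first.


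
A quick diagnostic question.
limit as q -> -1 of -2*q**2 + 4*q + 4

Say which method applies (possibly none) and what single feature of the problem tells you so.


Technique: no special technique — nothing blocks direct substitution at -1: plug in and finish.


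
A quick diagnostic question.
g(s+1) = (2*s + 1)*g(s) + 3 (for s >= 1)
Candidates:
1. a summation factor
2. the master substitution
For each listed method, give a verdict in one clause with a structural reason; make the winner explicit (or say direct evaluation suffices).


Best approach: a summation factor — first-order linear but the coefficient 2*s + 1 moves with the index — divide by the cumulative product and telescope.
- a summation factor: a fit — the right tool for this form.
- the master substitution — the recursive argument is a shift of the index, not a fixed fraction of it.


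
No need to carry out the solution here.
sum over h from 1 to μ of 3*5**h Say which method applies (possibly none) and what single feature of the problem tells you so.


Diagnosis: the geometric series formula — check a ratio of consecutive terms: it is 5, independent of the index, so the geometric formula closes the sum.


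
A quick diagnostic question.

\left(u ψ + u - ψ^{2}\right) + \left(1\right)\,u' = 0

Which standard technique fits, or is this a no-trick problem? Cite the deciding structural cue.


Best approach: a linear integrating factor — linear in the unknown with genuine forcing: multiply through by the exponential of the integrated coefficient and the left side closes into one derivative.


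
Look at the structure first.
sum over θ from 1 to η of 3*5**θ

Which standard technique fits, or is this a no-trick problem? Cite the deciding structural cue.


Technique: the geometric series formula — each term is 5 times the previous one, so the geometric-series formula applies directly.


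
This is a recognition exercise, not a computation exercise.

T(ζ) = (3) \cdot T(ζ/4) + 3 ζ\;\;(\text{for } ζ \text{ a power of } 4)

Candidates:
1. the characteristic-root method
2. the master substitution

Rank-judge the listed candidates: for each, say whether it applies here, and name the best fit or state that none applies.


Diagnosis: the master substitution — the argument shrinks by the factor 4, so measure the index on a logarithmic scale and the recursion becomes a shift.
- the characteristic-root method: a divided-index call is not the fixed-shift linear shape that characteristic roots solve.
- the master substitution — yes — fits the structure here.


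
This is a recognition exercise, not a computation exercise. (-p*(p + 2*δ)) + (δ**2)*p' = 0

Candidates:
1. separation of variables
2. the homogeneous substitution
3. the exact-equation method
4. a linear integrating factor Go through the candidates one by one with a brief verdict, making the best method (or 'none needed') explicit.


Technique: the homogeneous substitution — solved for the derivative, the right side is unchanged under scaling δ and p together — it depends only on the ratio p/δ, so substitute a single ratio variable. A Bernoulli substitution is a fair alternative on this equation directly; the homogeneous reading takes it as given.
- separation of variables — the two dependences do not factor apart.
- the homogeneous substitution — yes — fits the structure here.
- the exact-equation method — the cross partial derivatives disagree, so no single potential exists.
- a linear integrating factor: the unknown enters nonlinearly (through a power, a denominator, or a transcendental function), which the linear integrating-factor recipe cannot absorb as-is — any repair would come from a preliminary substitution, not the factor.


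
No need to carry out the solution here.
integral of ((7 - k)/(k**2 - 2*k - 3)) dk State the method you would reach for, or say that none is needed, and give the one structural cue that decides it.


Diagnosis: partial fractions — each factor of k**2 - 2*k - 3 owns one elementary piece of the integrand — separate them and integrate piecewise.


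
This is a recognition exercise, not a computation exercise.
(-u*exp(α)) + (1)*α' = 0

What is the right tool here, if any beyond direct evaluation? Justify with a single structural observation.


Technique: separation of variables — all dependence on the two variables factors apart, the defining separable shape.


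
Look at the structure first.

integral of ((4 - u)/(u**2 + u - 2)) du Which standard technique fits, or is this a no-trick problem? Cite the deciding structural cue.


Method: partial fractions — a proper rational integrand whose denominator splits into simpler factors — decompose into partial fractions first.


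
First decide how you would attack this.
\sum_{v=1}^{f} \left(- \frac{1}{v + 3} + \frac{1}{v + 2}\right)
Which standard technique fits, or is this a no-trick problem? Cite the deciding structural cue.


Diagnosis: telescoping — consecutive terms evaluate one function at adjacent indices (\frac{1}{v + 2} is its current value): one term's tail is the next term's head, so the chain collapses.


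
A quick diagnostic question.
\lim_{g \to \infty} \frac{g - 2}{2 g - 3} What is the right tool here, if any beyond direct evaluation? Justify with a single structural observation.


Technique: dominant-term comparison — divide by the highest power of g present: lower-order terms vanish and the dominant ratio remains. Differentiating the expression as a single quotient would eventually settle it as well; matching dominant growth settles it immediately.


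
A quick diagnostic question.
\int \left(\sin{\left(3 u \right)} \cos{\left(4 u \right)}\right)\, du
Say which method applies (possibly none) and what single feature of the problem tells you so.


Verdict: a trigonometric identity — \sin{\left(3 u \right)} \cos{\left(4 u \right)} mixes two frequencies; the product-to-sum identity splits it into single-frequency sinusoids.


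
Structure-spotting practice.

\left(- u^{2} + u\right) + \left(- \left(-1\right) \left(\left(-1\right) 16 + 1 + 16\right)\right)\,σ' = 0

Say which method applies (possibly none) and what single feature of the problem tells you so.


Technique: no special technique — with σ absent the equation is not coupled at all: direct integration in u.


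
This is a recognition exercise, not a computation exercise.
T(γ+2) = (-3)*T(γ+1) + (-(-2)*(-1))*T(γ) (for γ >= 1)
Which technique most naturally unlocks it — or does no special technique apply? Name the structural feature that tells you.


Technique: the characteristic-root method — fixed numeric weights on consecutive terms and no forcing term added: the root method in its home territory.


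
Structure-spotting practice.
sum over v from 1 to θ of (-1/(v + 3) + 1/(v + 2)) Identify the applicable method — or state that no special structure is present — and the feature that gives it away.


Best approach: telescoping — the piece each term subtracts is 1/(v + 2) advanced by one index, and it reappears with a plus sign leading the following term — the sum collapses to its boundary terms.


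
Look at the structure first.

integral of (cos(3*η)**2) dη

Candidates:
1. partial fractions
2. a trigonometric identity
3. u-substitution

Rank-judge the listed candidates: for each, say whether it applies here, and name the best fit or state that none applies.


Verdict: a trigonometric identity — cos(3*η)**2 carries an even exponent — trade it for double-angle cosines before integrating.
- partial fractions — there is no rational-function structure to decompose.
- a trigonometric identity: applicable, and directly so.
- u-substitution — no subexpression of the integrand pairs with its own derivative as a factor — individual terms may offer their own substitutions, but any change of variable covering the whole integral would have to be constructed from outside the expression.


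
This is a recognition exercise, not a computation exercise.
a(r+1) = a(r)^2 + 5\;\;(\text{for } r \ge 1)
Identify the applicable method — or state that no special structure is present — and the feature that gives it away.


Best approach: no special technique — the update rule curves (it is not linear in the unknown sequence), so no superposition-based closed form attaches — iterate or study it directly.


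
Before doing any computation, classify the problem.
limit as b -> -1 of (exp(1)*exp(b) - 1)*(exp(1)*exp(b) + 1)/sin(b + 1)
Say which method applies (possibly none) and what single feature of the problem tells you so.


Method: l'Hôpital's rule (0/0) — both numerator and denominator vanish at -1: the genuine 0/0 indeterminate that l'Hôpital exists for. One could equally expand both pieces locally and compare leading terms; the rule does that in one stroke.


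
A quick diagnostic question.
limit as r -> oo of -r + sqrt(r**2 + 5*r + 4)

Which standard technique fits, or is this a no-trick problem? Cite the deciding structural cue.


Verdict: conjugate multiplication — neither sqrt(r**2 + 5*r + 4) nor r converges alone, so rewrite their difference as a conjugate-rationalized quotient first.


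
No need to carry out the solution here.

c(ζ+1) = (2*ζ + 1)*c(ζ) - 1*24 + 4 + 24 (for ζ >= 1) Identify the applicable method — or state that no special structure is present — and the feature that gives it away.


Diagnosis: a summation factor — first-order linear but the coefficient 2*ζ + 1 moves with the index — divide by the cumulative product and telescope.


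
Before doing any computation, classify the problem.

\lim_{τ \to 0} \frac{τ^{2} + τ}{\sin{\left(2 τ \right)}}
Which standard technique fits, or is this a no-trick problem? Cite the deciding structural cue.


Verdict: l'Hôpital's rule (0/0) — both numerator and denominator vanish at 0: the genuine 0/0 indeterminate that l'Hôpital exists for. One could equally expand both pieces locally and compare leading terms; the rule does that in one stroke.


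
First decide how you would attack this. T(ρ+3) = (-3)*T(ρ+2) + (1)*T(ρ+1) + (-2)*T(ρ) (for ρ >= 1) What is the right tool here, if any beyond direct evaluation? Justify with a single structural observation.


Diagnosis: the characteristic-root method — because shifting ρ leaves the equation's coefficients unchanged, exponential trials reduce it to algebra.


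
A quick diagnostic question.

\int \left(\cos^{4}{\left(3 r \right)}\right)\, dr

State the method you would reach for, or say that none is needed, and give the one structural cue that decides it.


Best approach: a trigonometric identity — \cos^{4}{\left(3 r \right)} calls for power reduction: rewrite via double angles before any antiderivative is attempted.


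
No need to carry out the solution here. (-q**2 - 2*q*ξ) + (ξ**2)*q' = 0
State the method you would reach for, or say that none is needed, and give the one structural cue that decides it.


Best approach: the homogeneous substitution — the slope is degree-zero homogeneous: the ratio substitution v = q/ξ collapses it. Rearranged, this also fits the Bernoulli template directly; the homogeneous substitution reads the structure without the rearrangement.


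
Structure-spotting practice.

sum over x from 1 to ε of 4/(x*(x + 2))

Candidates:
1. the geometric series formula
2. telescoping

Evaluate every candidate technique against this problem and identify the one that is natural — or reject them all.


Diagnosis: telescoping — integer-spaced poles in 4/(x*(x + 2)) are the telescoping signature in disguise.
- the geometric series formula: the term-to-term ratio changes with the index, so the geometric formula cannot close it.
- telescoping: yes, a natural case for it.


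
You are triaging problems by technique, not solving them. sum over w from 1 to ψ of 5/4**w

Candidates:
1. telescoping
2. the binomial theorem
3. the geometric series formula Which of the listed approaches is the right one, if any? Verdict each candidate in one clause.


Diagnosis: the geometric series formula — consecutive terms stand in a fixed index-free ratio — the geometric sum formula closes it.
- telescoping — writing out consecutive terms as given produces no pairwise cancellation.
- the binomial theorem — there is no pair of bases whose matched powers would reassemble into a single binomial power.
- the geometric series formula — a fit — the right tool for this form.
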